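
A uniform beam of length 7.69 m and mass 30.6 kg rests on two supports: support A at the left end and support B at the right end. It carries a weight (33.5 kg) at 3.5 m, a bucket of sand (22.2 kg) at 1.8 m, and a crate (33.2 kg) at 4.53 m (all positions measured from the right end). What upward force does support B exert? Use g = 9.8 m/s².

R_B ≈ 629 N

Take moments about support A.
Beam weight: 30.6 × 9.8 = 299.9 N down at 3.845 m → arm 3.845 m, τ = 299.9 × 3.845 = 1153 N·m clockwise.
Weight: 33.5 × 9.8 = 328.3 N down at 3.5 m → arm 4.19 m, τ = 328.3 × 4.19 = 1376 N·m clockwise.
Bucket of sand: 22.2 × 9.8 = 217.6 N down at 1.8 m → arm 5.89 m, τ = 217.6 × 5.89 = 1282 N·m clockwise.
Crate: 33.2 × 9.8 = 325.4 N down at 4.53 m → arm 3.16 m, τ = 325.4 × 3.16 = 1028 N·m clockwise.
Net load moment about support A = 4839 N·m clockwise.
Reaction R at support B is upward at 0 m, arm 7.69 m → moment R × 7.69 counterclockwise.
Balancing moments: R × 7.69 = 4839, giving R = 629 N.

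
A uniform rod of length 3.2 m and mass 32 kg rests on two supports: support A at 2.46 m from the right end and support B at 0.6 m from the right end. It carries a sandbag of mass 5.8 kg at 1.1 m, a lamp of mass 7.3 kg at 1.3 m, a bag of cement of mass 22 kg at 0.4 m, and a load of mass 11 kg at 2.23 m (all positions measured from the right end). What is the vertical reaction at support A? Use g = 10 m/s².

Choose support B as the axis so its reaction then has zero moment arm.
Beam weight: 32 × 10 = 320 N down at 1.6 m → arm 1 m, τ = 320 × 1 = 320 N·m counterclockwise.
Sandbag: 5.8 × 10 = 58 N down at 1.1 m → arm 0.5 m, τ = 58 × 0.5 = 29 N·m counterclockwise.
Lamp: 7.3 × 10 = 73 N down at 1.3 m → arm 0.7 m, τ = 73 × 0.7 = 51.1 N·m counterclockwise.
Bag of cement: 22 × 10 = 220 N down at 0.4 m → arm 0.2 m, τ = 220 × 0.2 = 44 N·m clockwise.
Load: 11 × 10 = 110 N down at 2.23 m → arm 1.63 m, τ = 110 × 1.63 = 179.3 N·m counterclockwise.
Net load moment about support B = 535.4 N·m counterclockwise.
Reaction R at support A is upward at 2.46 m, arm 1.86 m → moment R × 1.86 clockwise.
Στ = 0 ⇒ R × 1.86 = 535.4 ⇒ R = 288 N.

R_A ≈ 288 N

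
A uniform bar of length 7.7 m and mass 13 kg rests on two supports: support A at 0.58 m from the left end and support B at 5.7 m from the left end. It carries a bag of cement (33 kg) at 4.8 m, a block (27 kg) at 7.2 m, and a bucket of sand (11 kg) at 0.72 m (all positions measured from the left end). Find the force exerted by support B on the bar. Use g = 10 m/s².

R_B ≈ 707 N

About support A:
Beam weight: 13 × 10 = 130 N down at 3.85 m → arm 3.27 m, τ = 130 × 3.27 = 425.1 N·m clockwise.
Bag of cement: 33 × 10 = 330 N down at 4.8 m → arm 4.22 m, τ = 330 × 4.22 = 1393 N·m clockwise.
Block: 27 × 10 = 270 N down at 7.2 m → arm 6.62 m, τ = 270 × 6.62 = 1787 N·m clockwise.
Bucket of sand: 11 × 10 = 110 N down at 0.72 m → arm 0.14 m, τ = 110 × 0.14 = 15.4 N·m clockwise.
Net load moment about support A = 3620 N·m clockwise.
Reaction R at support B is upward at 5.7 m, arm 5.12 m → moment R × 5.12 counterclockwise.
Στ = 0 ⇒ R × 5.12 = 3620 ⇒ R = 707 N.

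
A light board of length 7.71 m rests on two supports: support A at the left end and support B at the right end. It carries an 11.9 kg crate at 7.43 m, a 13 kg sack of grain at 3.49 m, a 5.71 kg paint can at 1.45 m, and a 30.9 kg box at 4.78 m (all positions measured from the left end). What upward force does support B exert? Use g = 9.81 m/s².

R_B ≈ 369 N

Take moments about support A.
Crate: 11.9 × 9.81 = 116.7 N down at 7.43 m → arm 7.43 m, τ = 116.7 × 7.43 = 867.1 N·m clockwise.
Sack of grain: 13 × 9.81 = 127.5 N down at 3.49 m → arm 3.49 m, τ = 127.5 × 3.49 = 445 N·m clockwise.
Paint can: 5.71 × 9.81 = 56.02 N down at 1.45 m → arm 1.45 m, τ = 56.02 × 1.45 = 81.23 N·m clockwise.
Box: 30.9 × 9.81 = 303.1 N down at 4.78 m → arm 4.78 m, τ = 303.1 × 4.78 = 1449 N·m clockwise.
Net load moment about support A = 2842 N·m clockwise.
Reaction R at support B is upward at 7.71 m, arm 7.71 m → moment R × 7.71 counterclockwise.
Balancing moments: R × 7.71 = 2842, giving R = 369 N.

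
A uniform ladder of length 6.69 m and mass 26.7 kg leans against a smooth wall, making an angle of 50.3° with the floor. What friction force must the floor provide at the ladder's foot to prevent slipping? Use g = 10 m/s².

Taking torques about the foot of the ladder:
Ladder weight 26.7×10 = 267 N acts at 3.345 m along the ladder; its horizontal arm is 3.345·cos50.3° = 2.137 m → τ = 570.6 N·m clockwise.
Wall normal N acts horizontally at the top; its moment arm is the height L sinθ = 6.69·sin50.3° = 5.147 m, counterclockwise.
Balancing moments: N × 5.147 = 570.6, giving N = 111 N.
ΣFx = 0: friction at the foot balances the wall's push, so f = N_wall = 111 N.

f ≈ 111 N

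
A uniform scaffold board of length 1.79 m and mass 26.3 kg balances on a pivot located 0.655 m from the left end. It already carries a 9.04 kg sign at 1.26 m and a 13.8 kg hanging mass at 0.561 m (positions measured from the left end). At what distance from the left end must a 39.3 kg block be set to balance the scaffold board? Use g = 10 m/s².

x ≈ 0.388 m from the left end

Take moments about the pivot (at 0.655 m from the left end).
Beam weight: 26.3 × 10 = 263 N down at 0.895 m → arm 0.24 m, τ = 263 × 0.24 = 63.12 N·m clockwise.
Sign: 9.04 × 10 = 90.4 N down at 1.26 m → arm 0.605 m, τ = 90.4 × 0.605 = 54.69 N·m clockwise.
Hanging mass: 13.8 × 10 = 138 N down at 0.561 m → arm 0.094 m, τ = 138 × 0.094 = 12.97 N·m counterclockwise.
Net moment of existing loads = 104.8 N·m clockwise.
The block weighs 39.3 × 10 = 393 N and must supply an equal counterclockwise moment, so its lever arm about the pivot is 104.8 / 393 = 0.267 m.
That puts it at 0.655 − 0.267 = 0.388 m from the left end.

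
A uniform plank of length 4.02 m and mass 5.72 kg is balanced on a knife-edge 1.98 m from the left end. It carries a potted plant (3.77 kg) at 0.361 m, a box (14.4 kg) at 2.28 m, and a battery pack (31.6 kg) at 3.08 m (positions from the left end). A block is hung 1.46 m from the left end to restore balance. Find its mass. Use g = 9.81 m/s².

Take moments about the knife-edge (at 1.98 m from the left end).
Beam weight: 5.72 × 9.81 = 56.11 N down at 2.01 m → arm 0.03 m, τ = 56.11 × 0.03 = 1.683 N·m clockwise.
Potted plant: 3.77 × 9.81 = 36.98 N down at 0.361 m → arm 1.619 m, τ = 36.98 × 1.619 = 59.87 N·m counterclockwise.
Box: 14.4 × 9.81 = 141.3 N down at 2.28 m → arm 0.3 m, τ = 141.3 × 0.3 = 42.39 N·m clockwise.
Battery pack: 31.6 × 9.81 = 310 N down at 3.08 m → arm 1.1 m, τ = 310 × 1.1 = 341 N·m clockwise.
Net moment of known loads = 325.2 N·m clockwise.
An unknown mass m at 1.46 m has arm 0.52 m; its moment is m·g·0.52 counterclockwise.
Balancing moments: m × 9.81 × 0.52 = 325.2, giving m = 325.2 / (9.81 × 0.52) = 63.7 kg.

m ≈ 63.7 kg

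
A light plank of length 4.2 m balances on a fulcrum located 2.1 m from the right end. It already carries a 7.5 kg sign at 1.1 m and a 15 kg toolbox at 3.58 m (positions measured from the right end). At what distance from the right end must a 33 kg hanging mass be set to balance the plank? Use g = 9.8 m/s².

About the fulcrum (at 2.1 m from the right end):
Sign: 7.5 × 9.8 = 73.5 N down at 1.1 m → arm 1 m, τ = 73.5 × 1 = 73.5 N·m clockwise.
Toolbox: 15 × 9.8 = 147 N down at 3.58 m → arm 1.48 m, τ = 147 × 1.48 = 217.6 N·m counterclockwise.
Net moment of existing loads = 144.1 N·m counterclockwise.
The hanging mass weighs 33 × 9.8 = 323.4 N and must supply an equal clockwise moment, so its lever arm about the fulcrum is 144.1 / 323.4 = 0.446 m.
That puts it at 2.1 − 0.446 = 1.65 m from the right end.

x ≈ 1.65 m from the right end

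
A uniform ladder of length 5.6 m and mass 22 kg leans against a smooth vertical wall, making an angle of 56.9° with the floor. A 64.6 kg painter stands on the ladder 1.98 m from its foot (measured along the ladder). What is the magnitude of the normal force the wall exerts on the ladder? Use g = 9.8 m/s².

Sum moments about the foot of the ladder (the floor normal and friction both act there and drop out).
Ladder weight 22×9.8 = 215.6 N acts at 2.8 m along the ladder; its horizontal arm is 2.8·cos56.9° = 1.529 m → τ = 329.7 N·m clockwise.
Painter: 64.6×9.8 = 633.1 N at 1.98 m → arm 1.081 m → τ = 684.4 N·m clockwise.
Wall normal N acts horizontally at the top; its moment arm is the height L sinθ = 5.6·sin56.9° = 4.691 m, counterclockwise.
For rotational equilibrium, N × 4.691 = 1014, so N = 216 N.

N_wall ≈ 216 N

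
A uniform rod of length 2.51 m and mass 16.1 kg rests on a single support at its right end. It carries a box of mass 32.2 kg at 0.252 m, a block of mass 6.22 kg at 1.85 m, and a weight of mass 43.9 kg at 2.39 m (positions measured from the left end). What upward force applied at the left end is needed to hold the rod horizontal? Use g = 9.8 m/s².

Choose the right end as the axis so the unknown pivot reaction has zero arm there.
Beam weight: 16.1 × 9.8 = 157.8 N down at 1.255 m → arm 1.255 m, τ = 157.8 × 1.255 = 198 N·m counterclockwise.
Box: 32.2 × 9.8 = 315.6 N down at 0.252 m → arm 2.258 m, τ = 315.6 × 2.258 = 712.6 N·m counterclockwise.
Block: 6.22 × 9.8 = 60.96 N down at 1.85 m → arm 0.66 m, τ = 60.96 × 0.66 = 40.23 N·m counterclockwise.
Weight: 43.9 × 9.8 = 430.2 N down at 2.39 m → arm 0.12 m, τ = 430.2 × 0.12 = 51.62 N·m counterclockwise.
Net moment of the loads = 1002 N·m counterclockwise.
The upward force F acts at the left end, arm 2.51 m, giving F × 2.51 clockwise.
Balancing moments: F × 2.51 = 1002, giving F = 1002 / 2.51 = 399 N.

F ≈ 399 N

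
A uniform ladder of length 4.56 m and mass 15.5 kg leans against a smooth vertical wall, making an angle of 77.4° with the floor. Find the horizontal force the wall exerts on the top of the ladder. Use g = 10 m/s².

N_wall ≈ 17.3 N

Take moments about the foot of the ladder.
Ladder weight 15.5×10 = 155 N acts at 2.28 m along the ladder; its horizontal arm is 2.28·cos77.4° = 0.4974 m → τ = 77.1 N·m clockwise.
Wall normal N acts horizontally at the top; its moment arm is the height L sinθ = 4.56·sin77.4° = 4.45 m, counterclockwise.
Balancing moments: N × 4.45 = 77.1, giving N = 17.3 N.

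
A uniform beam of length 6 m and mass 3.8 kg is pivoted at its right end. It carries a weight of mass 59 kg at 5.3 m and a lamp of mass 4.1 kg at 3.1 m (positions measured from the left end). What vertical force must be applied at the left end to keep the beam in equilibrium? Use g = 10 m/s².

F ≈ 108 N

About the right end:
Beam weight: 3.8 × 10 = 38 N down at 3 m → arm 3 m, τ = 38 × 3 = 114 N·m counterclockwise.
Weight: 59 × 10 = 590 N down at 5.3 m → arm 0.7 m, τ = 590 × 0.7 = 413 N·m counterclockwise.
Lamp: 4.1 × 10 = 41 N down at 3.1 m → arm 2.9 m, τ = 41 × 2.9 = 118.9 N·m counterclockwise.
Net moment of the loads = 645.9 N·m counterclockwise.
The upward force F acts at the left end, arm 6 m, giving F × 6 clockwise.
Setting net torque to zero: F × 6 = 645.9 → F = 645.9 / 6 = 108 N.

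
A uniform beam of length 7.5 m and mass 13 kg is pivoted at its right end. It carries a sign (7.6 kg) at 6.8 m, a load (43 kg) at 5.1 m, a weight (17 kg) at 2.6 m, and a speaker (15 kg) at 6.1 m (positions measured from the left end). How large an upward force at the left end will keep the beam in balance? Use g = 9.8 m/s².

Sum moments about the right end (the unknown pivot reaction has zero arm there).
Beam weight: 13 × 9.8 = 127.4 N down at 3.75 m → arm 3.75 m, τ = 127.4 × 3.75 = 477.8 N·m counterclockwise.
Sign: 7.6 × 9.8 = 74.48 N down at 6.8 m → arm 0.7 m, τ = 74.48 × 0.7 = 52.14 N·m counterclockwise.
Load: 43 × 9.8 = 421.4 N down at 5.1 m → arm 2.4 m, τ = 421.4 × 2.4 = 1011 N·m counterclockwise.
Weight: 17 × 9.8 = 166.6 N down at 2.6 m → arm 4.9 m, τ = 166.6 × 4.9 = 816.3 N·m counterclockwise.
Speaker: 15 × 9.8 = 147 N down at 6.1 m → arm 1.4 m, τ = 147 × 1.4 = 205.8 N·m counterclockwise.
Net moment of the loads = 2563 N·m counterclockwise.
The upward force F acts at the left end, arm 7.5 m, giving F × 7.5 clockwise.
Στ = 0 ⇒ F × 7.5 = 2563 ⇒ F = 2563 / 7.5 = 342 N.

F ≈ 342 N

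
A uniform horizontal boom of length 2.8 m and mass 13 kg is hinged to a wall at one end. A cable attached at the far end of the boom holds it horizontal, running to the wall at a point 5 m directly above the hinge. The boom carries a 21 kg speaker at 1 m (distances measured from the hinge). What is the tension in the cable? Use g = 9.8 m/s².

T ≈ 157 N

Sum moments about the hinge (the unknown hinge reaction has zero arm there).
Beam weight: 13 × 9.8 = 127.4 N down at 1.4 m → arm 1.4 m, τ = 127.4 × 1.4 = 178.4 N·m clockwise.
Speaker: 21 × 9.8 = 205.8 N down at 1 m → arm 1 m, τ = 205.8 × 1 = 205.8 N·m clockwise.
Total clockwise load moment = 384.2 N·m.
The cable tension T acts at 2.8 m; only its component perpendicular to the boom, T sinθ, produces torque. sinθ = h/√(h²+d²) = 5/√(5²+2.8²) = 0.8725.
Setting net torque to zero: T × 2.8 × 0.8725 = 384.2 → T = 384.2 / 2.443 = 157 N.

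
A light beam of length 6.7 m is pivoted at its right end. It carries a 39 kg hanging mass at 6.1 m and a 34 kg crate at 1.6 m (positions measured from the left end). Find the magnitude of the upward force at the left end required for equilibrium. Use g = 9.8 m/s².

Choose the right end as the axis so the unknown pivot reaction has zero arm there.
Hanging mass: 39 × 9.8 = 382.2 N down at 6.1 m → arm 0.6 m, τ = 382.2 × 0.6 = 229.3 N·m counterclockwise.
Crate: 34 × 9.8 = 333.2 N down at 1.6 m → arm 5.1 m, τ = 333.2 × 5.1 = 1699 N·m counterclockwise.
Net moment of the loads = 1928 N·m counterclockwise.
The upward force F acts at the left end, arm 6.7 m, giving F × 6.7 clockwise.
Setting net torque to zero: F × 6.7 = 1928 → F = 1928 / 6.7 = 288 N.

F ≈ 288 N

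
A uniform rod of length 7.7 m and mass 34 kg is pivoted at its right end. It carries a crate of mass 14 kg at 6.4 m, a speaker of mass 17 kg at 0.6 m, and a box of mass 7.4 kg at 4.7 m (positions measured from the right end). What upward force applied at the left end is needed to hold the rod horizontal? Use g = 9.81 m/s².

Taking torques about the right end:
Beam weight: 34 × 9.81 = 333.5 N down at 3.85 m → arm 3.85 m, τ = 333.5 × 3.85 = 1284 N·m counterclockwise.
Crate: 14 × 9.81 = 137.3 N down at 6.4 m → arm 6.4 m, τ = 137.3 × 6.4 = 878.7 N·m counterclockwise.
Speaker: 17 × 9.81 = 166.8 N down at 0.6 m → arm 0.6 m, τ = 166.8 × 0.6 = 100.1 N·m counterclockwise.
Box: 7.4 × 9.81 = 72.59 N down at 4.7 m → arm 4.7 m, τ = 72.59 × 4.7 = 341.2 N·m counterclockwise.
Net moment of the loads = 2604 N·m counterclockwise.
The upward force F acts at the left end, arm 7.7 m, giving F × 7.7 clockwise.
Στ = 0 ⇒ F × 7.7 = 2604 ⇒ F = 2604 / 7.7 = 338 N.

F ≈ 338 N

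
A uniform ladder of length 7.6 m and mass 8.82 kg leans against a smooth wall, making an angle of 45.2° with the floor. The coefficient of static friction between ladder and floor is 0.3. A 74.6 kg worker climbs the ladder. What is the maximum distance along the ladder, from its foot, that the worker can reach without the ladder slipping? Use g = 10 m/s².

d ≈ 2.12 m

About the foot of the ladder:
Ladder weight 8.82×10 = 88.2 N acts at 3.8 m along the ladder; its horizontal arm is 3.8·cos45.2° = 2.678 m → τ = 236.2 N·m clockwise.
Worker weight 74.6×10 = 746 N at distance d → arm d·cos45.2° → τ = 746·d·0.7046 clockwise.
Wall normal N at the top has arm L sinθ = 5.393 m counterclockwise, so Στ = 0 gives N·5.393 = 236.2 + 525.6·d.
ΣFy = 0 ⇒ N_floor = 834.2 N, so the maximum friction is μ_s·N_floor = 0.3×834.2 = 250.3 N. ΣFx = 0 ⇒ N_wall = f, so at the slipping point N = 250.3 N.
Substituting: 250.3×5.393 = 236.2 + 525.6·d ⇒ d = (1350 − 236.2) / 525.6 = 2.12 m.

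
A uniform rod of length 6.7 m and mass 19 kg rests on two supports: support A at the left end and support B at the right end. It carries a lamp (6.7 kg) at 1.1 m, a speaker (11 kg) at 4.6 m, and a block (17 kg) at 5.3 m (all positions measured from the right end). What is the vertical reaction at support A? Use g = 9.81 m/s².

Take moments about support B.
Beam weight: 19 × 9.81 = 186.4 N down at 3.35 m → arm 3.35 m, τ = 186.4 × 3.35 = 624.4 N·m counterclockwise.
Lamp: 6.7 × 9.81 = 65.73 N down at 1.1 m → arm 1.1 m, τ = 65.73 × 1.1 = 72.3 N·m counterclockwise.
Speaker: 11 × 9.81 = 107.9 N down at 4.6 m → arm 4.6 m, τ = 107.9 × 4.6 = 496.3 N·m counterclockwise.
Block: 17 × 9.81 = 166.8 N down at 5.3 m → arm 5.3 m, τ = 166.8 × 5.3 = 884 N·m counterclockwise.
Net load moment about support B = 2077 N·m counterclockwise.
Reaction R at support A is upward at 6.7 m, arm 6.7 m → moment R × 6.7 clockwise.
Setting net torque to zero: R × 6.7 = 2077 → R = 310 N.

R_A ≈ 310 N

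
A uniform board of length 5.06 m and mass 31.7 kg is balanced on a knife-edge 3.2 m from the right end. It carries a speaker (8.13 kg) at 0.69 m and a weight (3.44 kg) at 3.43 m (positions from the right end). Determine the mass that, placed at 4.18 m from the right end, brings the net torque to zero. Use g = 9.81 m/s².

About the knife-edge (at 3.2 m from the right end):
Beam weight: 31.7 × 9.81 = 311 N down at 2.53 m → arm 0.67 m, τ = 311 × 0.67 = 208.4 N·m clockwise.
Speaker: 8.13 × 9.81 = 79.76 N down at 0.69 m → arm 2.51 m, τ = 79.76 × 2.51 = 200.2 N·m clockwise.
Weight: 3.44 × 9.81 = 33.75 N down at 3.43 m → arm 0.23 m, τ = 33.75 × 0.23 = 7.763 N·m counterclockwise.
Net moment of known loads = 400.8 N·m clockwise.
An unknown mass m at 4.18 m has arm 0.98 m; its moment is m·g·0.98 counterclockwise.
For rotational equilibrium, m × 9.81 × 0.98 = 400.8, so m = 400.8 / (9.81 × 0.98) = 41.7 kg.

m ≈ 41.7 kg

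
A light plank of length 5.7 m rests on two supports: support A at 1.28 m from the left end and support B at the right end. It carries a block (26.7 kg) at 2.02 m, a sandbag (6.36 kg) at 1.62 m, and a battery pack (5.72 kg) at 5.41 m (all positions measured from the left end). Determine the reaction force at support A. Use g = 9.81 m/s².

R_A ≈ 279 N

About support B:
Block: 26.7 × 9.81 = 261.9 N down at 2.02 m → arm 3.68 m, τ = 261.9 × 3.68 = 963.8 N·m counterclockwise.
Sandbag: 6.36 × 9.81 = 62.39 N down at 1.62 m → arm 4.08 m, τ = 62.39 × 4.08 = 254.6 N·m counterclockwise.
Battery pack: 5.72 × 9.81 = 56.11 N down at 5.41 m → arm 0.29 m, τ = 56.11 × 0.29 = 16.27 N·m counterclockwise.
Net load moment about support B = 1235 N·m counterclockwise.
Reaction R at support A is upward at 1.28 m, arm 4.42 m → moment R × 4.42 clockwise.
For rotational equilibrium, R × 4.42 = 1235, so R = 279 N.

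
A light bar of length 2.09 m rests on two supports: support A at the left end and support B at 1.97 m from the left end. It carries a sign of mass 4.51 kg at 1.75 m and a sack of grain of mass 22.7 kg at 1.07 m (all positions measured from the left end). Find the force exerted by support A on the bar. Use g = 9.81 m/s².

R_A ≈ 107 N

Taking torques about support B:
Sign: 4.51 × 9.81 = 44.24 N down at 1.75 m → arm 0.22 m, τ = 44.24 × 0.22 = 9.733 N·m counterclockwise.
Sack of grain: 22.7 × 9.81 = 222.7 N down at 1.07 m → arm 0.9 m, τ = 222.7 × 0.9 = 200.4 N·m counterclockwise.
Net load moment about support B = 210.1 N·m counterclockwise.
Reaction R at support A is upward at 0 m, arm 1.97 m → moment R × 1.97 clockwise.
Balancing moments: R × 1.97 = 210.1, giving R = 107 N.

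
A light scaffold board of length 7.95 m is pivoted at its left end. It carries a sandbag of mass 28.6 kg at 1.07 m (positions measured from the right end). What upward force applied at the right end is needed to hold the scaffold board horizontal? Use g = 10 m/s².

Take moments about the left end.
Sandbag: 28.6 × 10 = 286 N down at 1.07 m → arm 6.88 m, τ = 286 × 6.88 = 1968 N·m clockwise.
Net moment of the loads = 1968 N·m clockwise.
The upward force F acts at the right end, arm 7.95 m, giving F × 7.95 counterclockwise.
Setting net torque to zero: F × 7.95 = 1968 → F = 1968 / 7.95 = 248 N.

F ≈ 248 N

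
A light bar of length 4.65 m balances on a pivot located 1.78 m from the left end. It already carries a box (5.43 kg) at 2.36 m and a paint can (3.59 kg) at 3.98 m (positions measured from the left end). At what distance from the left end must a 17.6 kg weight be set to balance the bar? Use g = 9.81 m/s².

x ≈ 1.15 m from the left end

Take moments about the pivot (at 1.78 m from the left end).
Box: 5.43 × 9.81 = 53.27 N down at 2.36 m → arm 0.58 m, τ = 53.27 × 0.58 = 30.9 N·m clockwise.
Paint can: 3.59 × 9.81 = 35.22 N down at 3.98 m → arm 2.2 m, τ = 35.22 × 2.2 = 77.48 N·m clockwise.
Net moment of existing loads = 108.4 N·m clockwise.
The weight weighs 17.6 × 9.81 = 172.7 N and must supply an equal counterclockwise moment, so its lever arm about the pivot is 108.4 / 172.7 = 0.628 m.
That puts it at 1.78 − 0.628 = 1.15 m from the left end.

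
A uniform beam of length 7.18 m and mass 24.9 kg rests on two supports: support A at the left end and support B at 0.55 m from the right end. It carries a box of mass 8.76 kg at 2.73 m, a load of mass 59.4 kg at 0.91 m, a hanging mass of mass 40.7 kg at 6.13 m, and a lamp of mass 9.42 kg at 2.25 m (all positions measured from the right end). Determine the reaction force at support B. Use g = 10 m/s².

R_B ≈ 890 N

Take moments about support A.
Beam weight: 24.9 × 10 = 249 N down at 3.59 m → arm 3.59 m, τ = 249 × 3.59 = 893.9 N·m clockwise.
Box: 8.76 × 10 = 87.6 N down at 2.73 m → arm 4.45 m, τ = 87.6 × 4.45 = 389.8 N·m clockwise.
Load: 59.4 × 10 = 594 N down at 0.91 m → arm 6.27 m, τ = 594 × 6.27 = 3724 N·m clockwise.
Hanging mass: 40.7 × 10 = 407 N down at 6.13 m → arm 1.05 m, τ = 407 × 1.05 = 427.4 N·m clockwise.
Lamp: 9.42 × 10 = 94.2 N down at 2.25 m → arm 4.93 m, τ = 94.2 × 4.93 = 464.4 N·m clockwise.
Net load moment about support A = 5899 N·m clockwise.
Reaction R at support B is upward at 0.55 m, arm 6.63 m → moment R × 6.63 counterclockwise.
Στ = 0 ⇒ R × 6.63 = 5899 ⇒ R = 890 N.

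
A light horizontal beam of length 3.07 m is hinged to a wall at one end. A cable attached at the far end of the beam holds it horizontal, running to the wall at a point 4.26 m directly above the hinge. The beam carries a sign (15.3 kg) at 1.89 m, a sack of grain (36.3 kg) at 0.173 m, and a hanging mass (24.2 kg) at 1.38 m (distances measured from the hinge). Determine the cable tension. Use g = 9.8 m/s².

Sum moments about the hinge (the unknown hinge reaction has zero arm there).
Sign: 15.3 × 9.8 = 149.9 N down at 1.89 m → arm 1.89 m, τ = 149.9 × 1.89 = 283.3 N·m clockwise.
Sack of grain: 36.3 × 9.8 = 355.7 N down at 0.173 m → arm 0.173 m, τ = 355.7 × 0.173 = 61.54 N·m clockwise.
Hanging mass: 24.2 × 9.8 = 237.2 N down at 1.38 m → arm 1.38 m, τ = 237.2 × 1.38 = 327.3 N·m clockwise.
Total clockwise load moment = 672.1 N·m.
The cable tension T acts at 3.07 m; only its component perpendicular to the beam, T sinθ, produces torque. sinθ = h/√(h²+d²) = 4.26/√(4.26²+3.07²) = 0.8113.
For rotational equilibrium, T × 3.07 × 0.8113 = 672.1, so T = 672.1 / 2.491 = 270 N.

T ≈ 270 N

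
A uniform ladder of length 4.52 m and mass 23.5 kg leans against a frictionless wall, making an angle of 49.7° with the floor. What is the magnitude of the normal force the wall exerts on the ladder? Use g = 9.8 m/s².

Choose the foot of the ladder as the axis so the floor normal and friction both act there and drop out.
Ladder weight 23.5×9.8 = 230.3 N acts at 2.26 m along the ladder; its horizontal arm is 2.26·cos49.7° = 1.462 m → τ = 336.7 N·m clockwise.
Wall normal N acts horizontally at the top; its moment arm is the height L sinθ = 4.52·sin49.7° = 3.447 m, counterclockwise.
Στ = 0 ⇒ N × 3.447 = 336.7 ⇒ N = 97.7 N.

N_wall ≈ 97.7 N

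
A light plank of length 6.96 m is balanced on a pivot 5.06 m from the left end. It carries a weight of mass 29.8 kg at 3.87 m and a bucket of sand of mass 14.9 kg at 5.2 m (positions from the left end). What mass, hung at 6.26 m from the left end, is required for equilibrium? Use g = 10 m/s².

m ≈ 27.8 kg

Taking torques about the pivot (at 5.06 m from the left end):
Weight: 29.8 × 10 = 298 N down at 3.87 m → arm 1.19 m, τ = 298 × 1.19 = 354.6 N·m counterclockwise.
Bucket of sand: 14.9 × 10 = 149 N down at 5.2 m → arm 0.14 m, τ = 149 × 0.14 = 20.86 N·m clockwise.
Net moment of known loads = 333.7 N·m counterclockwise.
An unknown mass m at 6.26 m has arm 1.2 m; its moment is m·g·1.2 clockwise.
Balancing moments: m × 10 × 1.2 = 333.7, giving m = 333.7 / (10 × 1.2) = 27.8 kg.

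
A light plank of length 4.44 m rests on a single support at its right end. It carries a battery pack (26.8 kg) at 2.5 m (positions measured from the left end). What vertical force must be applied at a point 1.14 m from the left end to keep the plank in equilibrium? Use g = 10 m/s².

Choose the right end as the axis so the unknown pivot reaction has zero arm there.
Battery pack: 26.8 × 10 = 268 N down at 2.5 m → arm 1.94 m, τ = 268 × 1.94 = 519.9 N·m counterclockwise.
Net moment of the loads = 519.9 N·m counterclockwise.
The upward force F acts at a point 1.14 m from the left end, arm 3.3 m, giving F × 3.3 clockwise.
For rotational equilibrium, F × 3.3 = 519.9, so F = 519.9 / 3.3 = 158 N.

F ≈ 158 N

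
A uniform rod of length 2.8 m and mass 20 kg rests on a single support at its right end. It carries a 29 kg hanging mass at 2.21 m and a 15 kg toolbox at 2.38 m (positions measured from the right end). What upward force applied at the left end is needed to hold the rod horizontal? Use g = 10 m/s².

F ≈ 456 N

Taking torques about the right end:
Beam weight: 20 × 10 = 200 N down at 1.4 m → arm 1.4 m, τ = 200 × 1.4 = 280 N·m counterclockwise.
Hanging mass: 29 × 10 = 290 N down at 2.21 m → arm 2.21 m, τ = 290 × 2.21 = 640.9 N·m counterclockwise.
Toolbox: 15 × 10 = 150 N down at 2.38 m → arm 2.38 m, τ = 150 × 2.38 = 357 N·m counterclockwise.
Net moment of the loads = 1278 N·m counterclockwise.
The upward force F acts at the left end, arm 2.8 m, giving F × 2.8 clockwise.
Balancing moments: F × 2.8 = 1278, giving F = 1278 / 2.8 = 456 N.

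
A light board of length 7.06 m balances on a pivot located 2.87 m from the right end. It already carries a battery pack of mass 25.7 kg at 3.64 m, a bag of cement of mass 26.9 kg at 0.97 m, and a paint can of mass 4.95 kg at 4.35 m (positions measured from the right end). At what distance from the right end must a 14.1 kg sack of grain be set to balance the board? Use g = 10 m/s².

Sum moments about the pivot (at 2.87 m from the right end) (the support reaction has zero arm there).
Battery pack: 25.7 × 10 = 257 N down at 3.64 m → arm 0.77 m, τ = 257 × 0.77 = 197.9 N·m counterclockwise.
Bag of cement: 26.9 × 10 = 269 N down at 0.97 m → arm 1.9 m, τ = 269 × 1.9 = 511.1 N·m clockwise.
Paint can: 4.95 × 10 = 49.5 N down at 4.35 m → arm 1.48 m, τ = 49.5 × 1.48 = 73.26 N·m counterclockwise.
Net moment of existing loads = 239.9 N·m clockwise.
The sack of grain weighs 14.1 × 10 = 141 N and must supply an equal counterclockwise moment, so its lever arm about the pivot is 239.9 / 141 = 1.7 m.
That puts it at 2.87 + 1.7 = 4.57 m from the right end.

x ≈ 4.57 m from the right end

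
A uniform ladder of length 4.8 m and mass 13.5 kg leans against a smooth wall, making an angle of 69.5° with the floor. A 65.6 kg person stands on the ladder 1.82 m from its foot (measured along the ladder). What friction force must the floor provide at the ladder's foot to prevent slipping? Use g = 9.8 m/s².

Sum moments about the foot of the ladder (the floor normal and friction both act there and drop out).
Ladder weight 13.5×9.8 = 132.3 N acts at 2.4 m along the ladder; its horizontal arm is 2.4·cos69.5° = 0.8405 m → τ = 111.2 N·m clockwise.
Person: 65.6×9.8 = 642.9 N at 1.82 m → arm 0.6374 m → τ = 409.8 N·m clockwise.
Wall normal N acts horizontally at the top; its moment arm is the height L sinθ = 4.8·sin69.5° = 4.496 m, counterclockwise.
Balancing moments: N × 4.496 = 521, giving N = 116 N.
ΣFx = 0: friction at the foot balances the wall's push, so f = N_wall = 116 N.

f ≈ 116 N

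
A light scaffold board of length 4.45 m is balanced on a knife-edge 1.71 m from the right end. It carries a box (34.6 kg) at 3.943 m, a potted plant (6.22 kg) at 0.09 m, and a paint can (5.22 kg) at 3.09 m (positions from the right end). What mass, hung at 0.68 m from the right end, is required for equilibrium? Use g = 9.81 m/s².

About the knife-edge (at 1.71 m from the right end):
Box: 34.6 × 9.81 = 339.4 N down at 3.943 m → arm 2.233 m, τ = 339.4 × 2.233 = 757.9 N·m counterclockwise.
Potted plant: 6.22 × 9.81 = 61.02 N down at 0.09 m → arm 1.62 m, τ = 61.02 × 1.62 = 98.85 N·m clockwise.
Paint can: 5.22 × 9.81 = 51.21 N down at 3.09 m → arm 1.38 m, τ = 51.21 × 1.38 = 70.67 N·m counterclockwise.
Net moment of known loads = 729.7 N·m counterclockwise.
An unknown mass m at 0.68 m has arm 1.03 m; its moment is m·g·1.03 clockwise.
Setting net torque to zero: m × 9.81 × 1.03 = 729.7 → m = 729.7 / (9.81 × 1.03) = 72.2 kg.

m ≈ 72.2 kg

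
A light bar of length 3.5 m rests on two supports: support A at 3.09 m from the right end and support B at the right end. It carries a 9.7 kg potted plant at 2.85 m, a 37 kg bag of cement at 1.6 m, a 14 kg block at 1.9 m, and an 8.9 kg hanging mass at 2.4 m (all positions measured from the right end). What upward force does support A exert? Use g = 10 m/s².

R_A ≈ 436 N

Sum moments about support B (its reaction then has zero moment arm).
Potted plant: 9.7 × 10 = 97 N down at 2.85 m → arm 2.85 m, τ = 97 × 2.85 = 276.4 N·m counterclockwise.
Bag of cement: 37 × 10 = 370 N down at 1.6 m → arm 1.6 m, τ = 370 × 1.6 = 592 N·m counterclockwise.
Block: 14 × 10 = 140 N down at 1.9 m → arm 1.9 m, τ = 140 × 1.9 = 266 N·m counterclockwise.
Hanging mass: 8.9 × 10 = 89 N down at 2.4 m → arm 2.4 m, τ = 89 × 2.4 = 213.6 N·m counterclockwise.
Net load moment about support B = 1348 N·m counterclockwise.
Reaction R at support A is upward at 3.09 m, arm 3.09 m → moment R × 3.09 clockwise.
Balancing moments: R × 3.09 = 1348, giving R = 436 N.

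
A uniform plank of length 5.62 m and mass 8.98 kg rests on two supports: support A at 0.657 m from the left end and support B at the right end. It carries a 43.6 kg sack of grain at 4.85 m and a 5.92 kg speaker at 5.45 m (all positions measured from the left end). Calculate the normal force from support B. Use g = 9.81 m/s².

R_B ≈ 456 N

Take moments about support A.
Beam weight: 8.98 × 9.81 = 88.09 N down at 2.81 m → arm 2.153 m, τ = 88.09 × 2.153 = 189.7 N·m clockwise.
Sack of grain: 43.6 × 9.81 = 427.7 N down at 4.85 m → arm 4.193 m, τ = 427.7 × 4.193 = 1793 N·m clockwise.
Speaker: 5.92 × 9.81 = 58.08 N down at 5.45 m → arm 4.793 m, τ = 58.08 × 4.793 = 278.4 N·m clockwise.
Net load moment about support A = 2261 N·m clockwise.
Reaction R at support B is upward at 5.62 m, arm 4.963 m → moment R × 4.963 counterclockwise.
Setting net torque to zero: R × 4.963 = 2261 → R = 456 N.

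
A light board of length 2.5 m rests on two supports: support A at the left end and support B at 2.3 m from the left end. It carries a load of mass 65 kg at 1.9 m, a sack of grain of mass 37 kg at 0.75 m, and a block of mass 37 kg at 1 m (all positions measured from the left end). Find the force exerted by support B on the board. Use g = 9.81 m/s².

Choose support A as the axis so its reaction then has zero moment arm.
Load: 65 × 9.81 = 637.6 N down at 1.9 m → arm 1.9 m, τ = 637.6 × 1.9 = 1211 N·m clockwise.
Sack of grain: 37 × 9.81 = 363 N down at 0.75 m → arm 0.75 m, τ = 363 × 0.75 = 272.2 N·m clockwise.
Block: 37 × 9.81 = 363 N down at 1 m → arm 1 m, τ = 363 × 1 = 363 N·m clockwise.
Net load moment about support A = 1846 N·m clockwise.
Reaction R at support B is upward at 2.3 m, arm 2.3 m → moment R × 2.3 counterclockwise.
Balancing moments: R × 2.3 = 1846, giving R = 803 N.

R_B ≈ 803 N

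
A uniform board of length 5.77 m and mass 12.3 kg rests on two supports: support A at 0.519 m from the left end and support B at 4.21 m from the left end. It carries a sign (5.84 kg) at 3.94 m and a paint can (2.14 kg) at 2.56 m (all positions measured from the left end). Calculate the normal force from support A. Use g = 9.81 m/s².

R_A ≈ 56.9 N

Take moments about support B.
Beam weight: 12.3 × 9.81 = 120.7 N down at 2.885 m → arm 1.325 m, τ = 120.7 × 1.325 = 159.9 N·m counterclockwise.
Sign: 5.84 × 9.81 = 57.29 N down at 3.94 m → arm 0.27 m, τ = 57.29 × 0.27 = 15.47 N·m counterclockwise.
Paint can: 2.14 × 9.81 = 20.99 N down at 2.56 m → arm 1.65 m, τ = 20.99 × 1.65 = 34.63 N·m counterclockwise.
Net load moment about support B = 210 N·m counterclockwise.
Reaction R at support A is upward at 0.519 m, arm 3.691 m → moment R × 3.691 clockwise.
Balancing moments: R × 3.691 = 210, giving R = 56.9 N.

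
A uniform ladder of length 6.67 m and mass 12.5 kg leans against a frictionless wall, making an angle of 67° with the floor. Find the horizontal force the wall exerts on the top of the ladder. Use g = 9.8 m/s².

N_wall ≈ 26 N

Sum moments about the foot of the ladder (the floor normal and friction both act there and drop out).
Ladder weight 12.5×9.8 = 122.5 N acts at 3.335 m along the ladder; its horizontal arm is 3.335·cos67° = 1.303 m → τ = 159.6 N·m clockwise.
Wall normal N acts horizontally at the top; its moment arm is the height L sinθ = 6.67·sin67° = 6.14 m, counterclockwise.
Balancing moments: N × 6.14 = 159.6, giving N = 26 N.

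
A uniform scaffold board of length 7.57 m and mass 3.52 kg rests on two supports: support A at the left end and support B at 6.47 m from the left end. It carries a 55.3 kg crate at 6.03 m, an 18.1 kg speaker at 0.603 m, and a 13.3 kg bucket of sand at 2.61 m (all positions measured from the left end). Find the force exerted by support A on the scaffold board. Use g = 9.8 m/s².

R_A ≈ 290 N

Take moments about support B.
Beam weight: 3.52 × 9.8 = 34.5 N down at 3.785 m → arm 2.685 m, τ = 34.5 × 2.685 = 92.63 N·m counterclockwise.
Crate: 55.3 × 9.8 = 541.9 N down at 6.03 m → arm 0.44 m, τ = 541.9 × 0.44 = 238.4 N·m counterclockwise.
Speaker: 18.1 × 9.8 = 177.4 N down at 0.603 m → arm 5.867 m, τ = 177.4 × 5.867 = 1041 N·m counterclockwise.
Bucket of sand: 13.3 × 9.8 = 130.3 N down at 2.61 m → arm 3.86 m, τ = 130.3 × 3.86 = 503 N·m counterclockwise.
Net load moment about support B = 1875 N·m counterclockwise.
Reaction R at support A is upward at 0 m, arm 6.47 m → moment R × 6.47 clockwise.
Setting net torque to zero: R × 6.47 = 1875 → R = 290 N.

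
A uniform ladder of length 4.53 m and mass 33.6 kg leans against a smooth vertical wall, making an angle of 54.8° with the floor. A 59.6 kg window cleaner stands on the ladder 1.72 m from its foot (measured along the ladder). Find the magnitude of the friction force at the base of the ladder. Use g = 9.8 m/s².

Take moments about the foot of the ladder.
Ladder weight 33.6×9.8 = 329.3 N acts at 2.265 m along the ladder; its horizontal arm is 2.265·cos54.8° = 1.306 m → τ = 430.1 N·m clockwise.
Window cleaner: 59.6×9.8 = 584.1 N at 1.72 m → arm 0.9915 m → τ = 579.1 N·m clockwise.
Wall normal N acts horizontally at the top; its moment arm is the height L sinθ = 4.53·sin54.8° = 3.702 m, counterclockwise.
Balancing moments: N × 3.702 = 1009, giving N = 273 N.
ΣFx = 0: friction at the foot balances the wall's push, so f = N_wall = 273 N.

f ≈ 273 N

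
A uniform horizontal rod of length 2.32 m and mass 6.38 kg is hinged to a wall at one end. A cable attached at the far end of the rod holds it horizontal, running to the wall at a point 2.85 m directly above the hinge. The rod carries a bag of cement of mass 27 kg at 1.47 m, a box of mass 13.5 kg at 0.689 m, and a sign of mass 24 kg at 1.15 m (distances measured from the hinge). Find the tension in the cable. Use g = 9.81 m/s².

Take moments about the hinge.
Beam weight: 6.38 × 9.81 = 62.59 N down at 1.16 m → arm 1.16 m, τ = 62.59 × 1.16 = 72.6 N·m clockwise.
Bag of cement: 27 × 9.81 = 264.9 N down at 1.47 m → arm 1.47 m, τ = 264.9 × 1.47 = 389.4 N·m clockwise.
Box: 13.5 × 9.81 = 132.4 N down at 0.689 m → arm 0.689 m, τ = 132.4 × 0.689 = 91.22 N·m clockwise.
Sign: 24 × 9.81 = 235.4 N down at 1.15 m → arm 1.15 m, τ = 235.4 × 1.15 = 270.7 N·m clockwise.
Total clockwise load moment = 823.9 N·m.
The cable tension T acts at 2.32 m; only its component perpendicular to the rod, T sinθ, produces torque. sinθ = h/√(h²+d²) = 2.85/√(2.85²+2.32²) = 0.7755.
Setting net torque to zero: T × 2.32 × 0.7755 = 823.9 → T = 823.9 / 1.799 = 458 N.

T ≈ 458 N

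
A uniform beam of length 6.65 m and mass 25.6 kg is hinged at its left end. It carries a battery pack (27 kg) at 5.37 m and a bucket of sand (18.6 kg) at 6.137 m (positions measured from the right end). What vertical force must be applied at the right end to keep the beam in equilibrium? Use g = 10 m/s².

Taking torques about the left end:
Beam weight: 25.6 × 10 = 256 N down at 3.325 m → arm 3.325 m, τ = 256 × 3.325 = 851.2 N·m clockwise.
Battery pack: 27 × 10 = 270 N down at 5.37 m → arm 1.28 m, τ = 270 × 1.28 = 345.6 N·m clockwise.
Bucket of sand: 18.6 × 10 = 186 N down at 6.137 m → arm 0.513 m, τ = 186 × 0.513 = 95.42 N·m clockwise.
Net moment of the loads = 1292 N·m clockwise.
The upward force F acts at the right end, arm 6.65 m, giving F × 6.65 counterclockwise.
Στ = 0 ⇒ F × 6.65 = 1292 ⇒ F = 1292 / 6.65 = 194 N.

F ≈ 194 N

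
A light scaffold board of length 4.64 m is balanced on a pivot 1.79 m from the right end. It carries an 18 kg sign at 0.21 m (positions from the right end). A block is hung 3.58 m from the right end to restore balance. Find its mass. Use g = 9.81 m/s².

m ≈ 15.9 kg

Choose the pivot (at 1.79 m from the right end) as the axis so the support reaction has zero arm there.
Sign: 18 × 9.81 = 176.6 N down at 0.21 m → arm 1.58 m, τ = 176.6 × 1.58 = 279 N·m clockwise.
Net moment of known loads = 279 N·m clockwise.
An unknown mass m at 3.58 m has arm 1.79 m; its moment is m·g·1.79 counterclockwise.
For rotational equilibrium, m × 9.81 × 1.79 = 279, so m = 279 / (9.81 × 1.79) = 15.9 kg.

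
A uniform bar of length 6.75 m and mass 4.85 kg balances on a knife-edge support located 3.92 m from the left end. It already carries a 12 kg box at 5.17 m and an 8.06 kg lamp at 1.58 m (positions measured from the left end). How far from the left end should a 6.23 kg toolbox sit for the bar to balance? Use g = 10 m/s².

x ≈ 4.96 m from the left end

Sum moments about the knife-edge support (at 3.92 m from the left end) (the support reaction has zero arm there).
Beam weight: 4.85 × 10 = 48.5 N down at 3.375 m → arm 0.545 m, τ = 48.5 × 0.545 = 26.43 N·m counterclockwise.
Box: 12 × 10 = 120 N down at 5.17 m → arm 1.25 m, τ = 120 × 1.25 = 150 N·m clockwise.
Lamp: 8.06 × 10 = 80.6 N down at 1.58 m → arm 2.34 m, τ = 80.6 × 2.34 = 188.6 N·m counterclockwise.
Net moment of existing loads = 65.03 N·m counterclockwise.
The toolbox weighs 6.23 × 10 = 62.3 N and must supply an equal clockwise moment, so its lever arm about the knife-edge support is 65.03 / 62.3 = 1.04 m.
That puts it at 3.92 + 1.04 = 4.96 m from the left end.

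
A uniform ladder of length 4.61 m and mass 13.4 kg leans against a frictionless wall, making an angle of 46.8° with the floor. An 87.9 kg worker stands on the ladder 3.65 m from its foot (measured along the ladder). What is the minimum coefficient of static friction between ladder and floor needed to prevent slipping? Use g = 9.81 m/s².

Sum moments about the foot of the ladder (the floor normal and friction both act there and drop out).
Ladder weight 13.4×9.81 = 131.5 N acts at 2.305 m along the ladder; its horizontal arm is 2.305·cos46.8° = 1.578 m → τ = 207.5 N·m clockwise.
Worker: 87.9×9.81 = 862.3 N at 3.65 m → arm 2.499 m → τ = 2155 N·m clockwise.
Wall normal N acts horizontally at the top; its moment arm is the height L sinθ = 4.61·sin46.8° = 3.361 m, counterclockwise.
Setting net torque to zero: N × 3.361 = 2362 → N = 702.8 N.
ΣFx = 0 ⇒ f = N_wall = 702.8 N. ΣFy = 0 ⇒ N_floor = 993.8 N.
μ_min = f / N_floor = 702.8 / 993.8 = 0.707.

μ_min ≈ 0.707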